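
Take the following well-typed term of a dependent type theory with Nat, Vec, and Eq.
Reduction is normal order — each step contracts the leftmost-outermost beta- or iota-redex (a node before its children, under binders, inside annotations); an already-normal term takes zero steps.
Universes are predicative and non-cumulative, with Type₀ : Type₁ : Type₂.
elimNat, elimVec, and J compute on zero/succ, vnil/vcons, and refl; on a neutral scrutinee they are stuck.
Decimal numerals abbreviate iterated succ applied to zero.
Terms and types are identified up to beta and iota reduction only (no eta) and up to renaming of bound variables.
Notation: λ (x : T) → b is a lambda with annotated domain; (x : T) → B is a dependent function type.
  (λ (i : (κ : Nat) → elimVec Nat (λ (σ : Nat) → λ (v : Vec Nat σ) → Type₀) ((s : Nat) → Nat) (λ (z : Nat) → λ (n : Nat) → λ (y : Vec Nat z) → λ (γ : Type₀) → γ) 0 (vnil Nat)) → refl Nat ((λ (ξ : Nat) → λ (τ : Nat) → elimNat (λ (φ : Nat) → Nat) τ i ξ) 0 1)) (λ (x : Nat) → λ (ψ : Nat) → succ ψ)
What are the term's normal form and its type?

reduced normal form:
  refl Nat 1
inferred type:
  Eq Nat 1 1
observation: the term reaches its normal form after 4 normal-order steps.


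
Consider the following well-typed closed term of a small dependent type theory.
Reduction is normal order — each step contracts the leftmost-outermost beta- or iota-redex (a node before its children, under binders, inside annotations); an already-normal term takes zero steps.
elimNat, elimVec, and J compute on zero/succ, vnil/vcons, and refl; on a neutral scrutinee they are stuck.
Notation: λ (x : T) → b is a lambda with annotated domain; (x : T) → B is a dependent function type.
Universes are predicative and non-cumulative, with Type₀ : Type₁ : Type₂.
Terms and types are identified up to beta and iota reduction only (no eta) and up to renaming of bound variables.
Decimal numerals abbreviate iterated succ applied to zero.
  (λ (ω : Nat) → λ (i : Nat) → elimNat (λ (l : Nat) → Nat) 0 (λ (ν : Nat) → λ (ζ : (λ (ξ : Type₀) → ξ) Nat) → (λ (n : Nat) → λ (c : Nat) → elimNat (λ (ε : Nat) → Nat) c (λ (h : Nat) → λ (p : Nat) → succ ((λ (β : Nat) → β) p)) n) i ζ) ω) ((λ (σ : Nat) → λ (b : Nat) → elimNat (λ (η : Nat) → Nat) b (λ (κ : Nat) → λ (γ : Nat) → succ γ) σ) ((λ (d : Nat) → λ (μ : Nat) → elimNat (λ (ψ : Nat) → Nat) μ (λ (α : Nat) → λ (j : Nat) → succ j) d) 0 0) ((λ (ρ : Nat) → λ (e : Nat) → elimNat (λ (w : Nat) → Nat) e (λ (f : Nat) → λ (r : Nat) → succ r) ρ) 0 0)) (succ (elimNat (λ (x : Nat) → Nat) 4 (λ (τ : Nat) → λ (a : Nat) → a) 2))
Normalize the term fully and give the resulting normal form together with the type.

resulting normal form:
  0
the term's type:
  Nat
observation: the leftmost-outermost redex is a beta-redex, and normalization takes 40 steps.


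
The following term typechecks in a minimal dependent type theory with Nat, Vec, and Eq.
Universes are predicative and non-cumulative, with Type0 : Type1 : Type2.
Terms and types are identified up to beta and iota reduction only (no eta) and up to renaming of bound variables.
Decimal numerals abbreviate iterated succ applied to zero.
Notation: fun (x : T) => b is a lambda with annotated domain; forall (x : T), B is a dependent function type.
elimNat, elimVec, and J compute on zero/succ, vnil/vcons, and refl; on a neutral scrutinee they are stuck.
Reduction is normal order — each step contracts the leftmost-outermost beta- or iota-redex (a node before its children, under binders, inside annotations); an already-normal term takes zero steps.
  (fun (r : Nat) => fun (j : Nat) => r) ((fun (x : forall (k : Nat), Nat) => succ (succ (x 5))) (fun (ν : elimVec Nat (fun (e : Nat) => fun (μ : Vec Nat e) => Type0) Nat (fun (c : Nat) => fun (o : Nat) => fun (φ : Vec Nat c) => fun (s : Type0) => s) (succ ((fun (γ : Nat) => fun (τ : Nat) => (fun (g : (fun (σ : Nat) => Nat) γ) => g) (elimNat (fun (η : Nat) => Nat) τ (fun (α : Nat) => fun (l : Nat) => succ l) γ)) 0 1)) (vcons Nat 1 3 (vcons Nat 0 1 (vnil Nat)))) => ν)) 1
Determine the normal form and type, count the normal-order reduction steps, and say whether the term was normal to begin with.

reduced normal form:
  7
the term's type:
  Nat
steps to reach normal form (normal order): 4
started in normal form: no
first redex: a beta-redex


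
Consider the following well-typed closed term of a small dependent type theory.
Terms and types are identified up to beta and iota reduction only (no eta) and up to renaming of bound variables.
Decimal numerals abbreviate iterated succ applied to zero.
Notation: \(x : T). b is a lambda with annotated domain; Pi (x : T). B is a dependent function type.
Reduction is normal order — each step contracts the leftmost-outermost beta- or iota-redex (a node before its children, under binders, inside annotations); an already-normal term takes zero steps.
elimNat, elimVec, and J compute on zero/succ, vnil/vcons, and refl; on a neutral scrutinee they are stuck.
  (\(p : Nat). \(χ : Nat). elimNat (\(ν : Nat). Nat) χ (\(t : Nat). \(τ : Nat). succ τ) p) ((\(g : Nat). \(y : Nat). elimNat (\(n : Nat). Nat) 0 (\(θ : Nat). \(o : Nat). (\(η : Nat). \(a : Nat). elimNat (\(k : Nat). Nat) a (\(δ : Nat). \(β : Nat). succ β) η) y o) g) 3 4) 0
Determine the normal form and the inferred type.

reduced normal form:
  12
the term's type:
  Nat


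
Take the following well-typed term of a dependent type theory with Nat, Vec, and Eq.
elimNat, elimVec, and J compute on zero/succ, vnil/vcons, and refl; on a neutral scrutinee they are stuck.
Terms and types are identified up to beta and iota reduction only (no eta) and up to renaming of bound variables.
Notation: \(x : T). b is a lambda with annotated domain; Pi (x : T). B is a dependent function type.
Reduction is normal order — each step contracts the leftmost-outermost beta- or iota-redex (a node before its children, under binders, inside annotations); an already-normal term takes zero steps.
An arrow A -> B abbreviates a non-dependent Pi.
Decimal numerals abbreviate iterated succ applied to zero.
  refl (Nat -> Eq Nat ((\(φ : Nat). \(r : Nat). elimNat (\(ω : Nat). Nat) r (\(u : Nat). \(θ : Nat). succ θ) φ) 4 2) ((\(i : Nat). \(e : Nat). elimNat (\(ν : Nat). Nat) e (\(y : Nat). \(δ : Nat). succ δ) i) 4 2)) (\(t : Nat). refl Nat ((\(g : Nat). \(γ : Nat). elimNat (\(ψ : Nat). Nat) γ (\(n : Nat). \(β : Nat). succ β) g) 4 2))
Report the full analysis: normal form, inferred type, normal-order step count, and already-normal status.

normal form:
  refl (Nat -> Eq Nat 6 6) (\(φ : Nat). refl Nat 6)
inferred type:
  Eq (Nat -> Eq Nat 6 6) (\(φ : Nat). refl Nat 6) (\(r : Nat). refl Nat 6)
steps to reach normal form (normal order): 45
term was already normal: no
first contracted redex: a beta-redex


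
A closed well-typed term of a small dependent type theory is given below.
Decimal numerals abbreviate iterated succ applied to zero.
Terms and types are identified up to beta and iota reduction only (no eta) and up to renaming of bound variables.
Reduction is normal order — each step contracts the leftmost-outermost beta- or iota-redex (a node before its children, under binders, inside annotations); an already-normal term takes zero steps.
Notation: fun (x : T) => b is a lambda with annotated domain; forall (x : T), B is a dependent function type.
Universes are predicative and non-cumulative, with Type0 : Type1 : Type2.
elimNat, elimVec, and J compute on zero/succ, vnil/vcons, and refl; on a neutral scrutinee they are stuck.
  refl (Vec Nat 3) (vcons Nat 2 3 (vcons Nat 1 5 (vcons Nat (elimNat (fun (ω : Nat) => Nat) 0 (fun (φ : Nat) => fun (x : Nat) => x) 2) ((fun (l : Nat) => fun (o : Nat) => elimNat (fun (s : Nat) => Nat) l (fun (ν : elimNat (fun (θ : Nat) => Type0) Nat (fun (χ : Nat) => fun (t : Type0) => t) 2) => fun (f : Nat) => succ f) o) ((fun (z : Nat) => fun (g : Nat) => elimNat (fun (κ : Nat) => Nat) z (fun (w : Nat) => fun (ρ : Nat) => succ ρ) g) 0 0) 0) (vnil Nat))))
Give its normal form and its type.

reduced normal form:
  refl (Vec Nat 3) (vcons Nat 2 3 (vcons Nat 1 5 (vcons Nat 0 0 (vnil Nat))))
type:
  Eq (Vec Nat 3) (vcons Nat 2 3 (vcons Nat 1 5 (vcons Nat 0 0 (vnil Nat)))) (vcons Nat 2 3 (vcons Nat 1 5 (vcons Nat 0 0 (vnil Nat))))
observation: 13 normal-order steps normalize the term, beginning with an elimNat iota-redex.


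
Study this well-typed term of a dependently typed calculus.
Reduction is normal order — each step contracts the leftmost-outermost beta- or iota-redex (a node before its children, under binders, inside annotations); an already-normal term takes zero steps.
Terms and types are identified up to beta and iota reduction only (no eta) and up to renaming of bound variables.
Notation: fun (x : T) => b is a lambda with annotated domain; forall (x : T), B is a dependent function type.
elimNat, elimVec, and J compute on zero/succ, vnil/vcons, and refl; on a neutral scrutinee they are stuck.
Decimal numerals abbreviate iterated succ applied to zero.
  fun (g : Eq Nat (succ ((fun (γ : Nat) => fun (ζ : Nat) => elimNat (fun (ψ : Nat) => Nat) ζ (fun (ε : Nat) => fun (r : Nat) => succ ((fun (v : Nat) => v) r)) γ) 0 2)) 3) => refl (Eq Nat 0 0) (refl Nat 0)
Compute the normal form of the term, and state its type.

reduced normal form:
  fun (g : Eq Nat 3 3) => refl (Eq Nat 0 0) (refl Nat 0)
the term's type:
  forall (g : Eq Nat 3 3), Eq (Eq Nat 0 0) (refl Nat 0) (refl Nat 0)
observation: normalization takes exactly 3 steps under the normal-order strategy.


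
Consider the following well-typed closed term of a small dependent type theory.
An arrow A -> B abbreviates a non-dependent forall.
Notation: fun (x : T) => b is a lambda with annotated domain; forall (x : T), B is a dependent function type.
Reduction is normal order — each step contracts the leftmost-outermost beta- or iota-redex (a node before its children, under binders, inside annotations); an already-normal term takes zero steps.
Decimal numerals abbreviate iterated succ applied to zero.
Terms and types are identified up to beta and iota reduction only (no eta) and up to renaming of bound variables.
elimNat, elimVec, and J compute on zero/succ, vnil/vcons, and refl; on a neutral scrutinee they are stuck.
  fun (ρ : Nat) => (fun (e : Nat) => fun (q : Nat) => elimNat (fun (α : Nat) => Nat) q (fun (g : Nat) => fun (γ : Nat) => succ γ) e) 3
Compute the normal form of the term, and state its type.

reduced normal form:
  fun (ρ : Nat) => fun (e : Nat) => succ (succ (succ e))
inferred type:
  Nat -> Nat -> Nat
observation: reduction starts at a beta-redex, and 11 normal-order steps reach the normal form.


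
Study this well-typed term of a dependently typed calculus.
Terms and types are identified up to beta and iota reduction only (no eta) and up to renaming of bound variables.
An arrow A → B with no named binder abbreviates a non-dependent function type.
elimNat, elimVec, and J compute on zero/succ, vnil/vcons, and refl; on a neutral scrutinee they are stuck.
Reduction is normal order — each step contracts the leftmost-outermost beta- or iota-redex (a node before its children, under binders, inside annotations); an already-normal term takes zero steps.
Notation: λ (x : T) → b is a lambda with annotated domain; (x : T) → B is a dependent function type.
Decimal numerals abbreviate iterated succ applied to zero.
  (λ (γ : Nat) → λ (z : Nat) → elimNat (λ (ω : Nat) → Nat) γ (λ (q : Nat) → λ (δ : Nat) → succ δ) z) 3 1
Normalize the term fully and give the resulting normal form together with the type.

reduced normal form:
  4
type:
  Nat
observation: normalization takes exactly 6 steps under the normal-order strategy.


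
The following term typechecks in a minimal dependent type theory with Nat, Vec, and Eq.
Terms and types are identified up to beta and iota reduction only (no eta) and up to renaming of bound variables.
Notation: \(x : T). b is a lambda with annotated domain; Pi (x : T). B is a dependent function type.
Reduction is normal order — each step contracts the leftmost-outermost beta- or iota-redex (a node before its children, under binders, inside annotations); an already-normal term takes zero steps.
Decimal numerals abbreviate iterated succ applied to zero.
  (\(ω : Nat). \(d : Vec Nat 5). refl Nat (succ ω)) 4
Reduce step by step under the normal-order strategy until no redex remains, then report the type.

normal-order reduction sequence:
  (\(ω : Nat). \(d : Vec Nat 5). refl Nat (succ ω)) 4
  ~> \(ω : Vec Nat 5). refl Nat 5
type:
  Pi (ω : Vec Nat 5). Eq Nat 5 5


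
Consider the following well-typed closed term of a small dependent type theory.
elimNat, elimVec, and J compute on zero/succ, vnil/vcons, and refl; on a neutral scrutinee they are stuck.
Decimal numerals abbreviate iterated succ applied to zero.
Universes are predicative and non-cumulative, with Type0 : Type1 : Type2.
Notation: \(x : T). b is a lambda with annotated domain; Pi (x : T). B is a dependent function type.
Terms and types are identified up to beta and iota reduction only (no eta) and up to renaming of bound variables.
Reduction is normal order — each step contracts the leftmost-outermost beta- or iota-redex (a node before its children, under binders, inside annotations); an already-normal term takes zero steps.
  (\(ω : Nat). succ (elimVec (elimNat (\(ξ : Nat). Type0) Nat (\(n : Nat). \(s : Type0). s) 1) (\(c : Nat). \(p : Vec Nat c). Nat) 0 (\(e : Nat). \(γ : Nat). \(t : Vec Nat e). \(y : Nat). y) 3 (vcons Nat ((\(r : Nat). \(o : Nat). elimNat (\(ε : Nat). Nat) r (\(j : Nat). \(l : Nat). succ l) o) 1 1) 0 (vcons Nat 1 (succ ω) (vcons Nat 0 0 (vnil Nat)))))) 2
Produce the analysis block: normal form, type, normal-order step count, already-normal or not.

resulting normal form:
  1
type:
  Nat
normal-order step count: 17
already normal: no
first contracted redex: a beta-redex


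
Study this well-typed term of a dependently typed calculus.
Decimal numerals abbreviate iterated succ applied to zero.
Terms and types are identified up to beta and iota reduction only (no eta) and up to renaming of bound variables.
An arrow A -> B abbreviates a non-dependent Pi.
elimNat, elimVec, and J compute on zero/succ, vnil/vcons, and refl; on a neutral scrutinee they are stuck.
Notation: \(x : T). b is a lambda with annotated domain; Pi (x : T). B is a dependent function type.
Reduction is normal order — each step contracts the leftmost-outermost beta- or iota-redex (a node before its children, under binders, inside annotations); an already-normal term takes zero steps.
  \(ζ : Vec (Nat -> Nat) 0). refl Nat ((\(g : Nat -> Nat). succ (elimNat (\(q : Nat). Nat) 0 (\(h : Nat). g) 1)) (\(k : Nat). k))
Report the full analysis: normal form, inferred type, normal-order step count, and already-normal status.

resulting normal form:
  \(ζ : Vec (Nat -> Nat) 0). refl Nat 1
the term's type:
  Vec (Nat -> Nat) 0 -> Eq Nat 1 1
steps to reach normal form (normal order): 5
term was already normal: no
first contracted redex: a beta-redex


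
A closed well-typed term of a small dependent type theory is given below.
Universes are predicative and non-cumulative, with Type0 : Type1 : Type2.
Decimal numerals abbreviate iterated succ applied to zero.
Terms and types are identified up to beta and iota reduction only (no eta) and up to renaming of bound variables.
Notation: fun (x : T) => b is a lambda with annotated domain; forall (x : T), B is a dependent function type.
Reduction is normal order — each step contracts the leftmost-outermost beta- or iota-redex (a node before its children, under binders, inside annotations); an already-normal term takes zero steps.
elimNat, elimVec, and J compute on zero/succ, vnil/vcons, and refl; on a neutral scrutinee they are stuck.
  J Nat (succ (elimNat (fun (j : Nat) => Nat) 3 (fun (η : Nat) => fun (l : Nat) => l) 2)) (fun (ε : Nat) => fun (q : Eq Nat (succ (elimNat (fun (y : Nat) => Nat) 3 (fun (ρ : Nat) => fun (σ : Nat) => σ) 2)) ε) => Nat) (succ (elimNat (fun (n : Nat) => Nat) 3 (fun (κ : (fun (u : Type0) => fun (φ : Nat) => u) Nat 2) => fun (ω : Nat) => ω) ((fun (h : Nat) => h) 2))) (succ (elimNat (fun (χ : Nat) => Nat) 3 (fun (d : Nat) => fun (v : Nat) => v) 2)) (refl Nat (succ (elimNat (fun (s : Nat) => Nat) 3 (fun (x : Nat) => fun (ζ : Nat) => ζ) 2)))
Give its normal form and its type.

resulting normal form:
  4
type:
  Nat
observation: reduction starts at a J iota-redex, and 11 normal-order steps reach the normal form.


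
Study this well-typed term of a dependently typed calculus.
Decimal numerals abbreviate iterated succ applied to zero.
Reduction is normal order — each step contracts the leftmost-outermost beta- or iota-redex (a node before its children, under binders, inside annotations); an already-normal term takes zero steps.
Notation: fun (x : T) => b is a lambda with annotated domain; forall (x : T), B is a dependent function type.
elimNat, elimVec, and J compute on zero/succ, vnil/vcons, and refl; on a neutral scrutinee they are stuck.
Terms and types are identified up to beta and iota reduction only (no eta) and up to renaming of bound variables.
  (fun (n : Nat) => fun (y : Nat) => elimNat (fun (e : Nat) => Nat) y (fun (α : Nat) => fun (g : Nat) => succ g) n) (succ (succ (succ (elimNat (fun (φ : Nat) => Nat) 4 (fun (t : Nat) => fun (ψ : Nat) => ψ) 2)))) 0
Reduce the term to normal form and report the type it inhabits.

normal form:
  7
type:
  Nat


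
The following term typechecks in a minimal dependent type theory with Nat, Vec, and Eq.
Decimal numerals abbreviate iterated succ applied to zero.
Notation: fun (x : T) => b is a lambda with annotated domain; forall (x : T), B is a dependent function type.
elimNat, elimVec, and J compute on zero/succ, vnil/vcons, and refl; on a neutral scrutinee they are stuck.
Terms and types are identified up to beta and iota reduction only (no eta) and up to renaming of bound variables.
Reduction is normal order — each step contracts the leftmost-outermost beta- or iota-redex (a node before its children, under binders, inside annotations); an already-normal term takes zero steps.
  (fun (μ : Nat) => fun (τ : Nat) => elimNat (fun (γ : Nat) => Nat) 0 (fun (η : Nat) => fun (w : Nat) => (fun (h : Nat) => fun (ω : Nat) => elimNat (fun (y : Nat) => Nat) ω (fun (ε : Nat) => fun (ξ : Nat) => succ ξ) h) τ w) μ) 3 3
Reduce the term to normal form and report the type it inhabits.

reduced normal form:
  9
type:
  Nat
observation: normalization takes exactly 48 steps under the normal-order strategy.


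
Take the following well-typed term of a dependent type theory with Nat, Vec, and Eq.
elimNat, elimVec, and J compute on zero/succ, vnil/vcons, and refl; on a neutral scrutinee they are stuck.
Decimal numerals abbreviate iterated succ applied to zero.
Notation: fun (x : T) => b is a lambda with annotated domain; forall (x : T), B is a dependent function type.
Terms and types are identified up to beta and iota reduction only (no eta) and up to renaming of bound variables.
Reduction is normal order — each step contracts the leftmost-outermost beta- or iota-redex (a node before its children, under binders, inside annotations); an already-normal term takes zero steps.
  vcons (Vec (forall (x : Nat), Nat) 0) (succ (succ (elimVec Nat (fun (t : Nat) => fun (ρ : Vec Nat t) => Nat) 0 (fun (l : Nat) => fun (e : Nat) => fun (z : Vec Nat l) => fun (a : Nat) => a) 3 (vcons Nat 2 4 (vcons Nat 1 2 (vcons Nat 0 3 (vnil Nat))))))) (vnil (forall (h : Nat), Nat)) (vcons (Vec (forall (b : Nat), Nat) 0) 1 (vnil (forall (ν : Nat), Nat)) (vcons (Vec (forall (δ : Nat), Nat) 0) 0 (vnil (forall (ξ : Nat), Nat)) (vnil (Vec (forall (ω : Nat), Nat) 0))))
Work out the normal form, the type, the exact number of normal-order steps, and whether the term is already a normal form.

resulting normal form:
  vcons (Vec (forall (x : Nat), Nat) 0) 2 (vnil (forall (t : Nat), Nat)) (vcons (Vec (forall (ρ : Nat), Nat) 0) 1 (vnil (forall (l : Nat), Nat)) (vcons (Vec (forall (e : Nat), Nat) 0) 0 (vnil (forall (z : Nat), Nat)) (vnil (Vec (forall (a : Nat), Nat) 0))))
the term's type:
  Vec (Vec (forall (x : Nat), Nat) 0) 3
reduction steps (normal order): 16
started in normal form: no
first contracted redex: an elimVec iota-redex


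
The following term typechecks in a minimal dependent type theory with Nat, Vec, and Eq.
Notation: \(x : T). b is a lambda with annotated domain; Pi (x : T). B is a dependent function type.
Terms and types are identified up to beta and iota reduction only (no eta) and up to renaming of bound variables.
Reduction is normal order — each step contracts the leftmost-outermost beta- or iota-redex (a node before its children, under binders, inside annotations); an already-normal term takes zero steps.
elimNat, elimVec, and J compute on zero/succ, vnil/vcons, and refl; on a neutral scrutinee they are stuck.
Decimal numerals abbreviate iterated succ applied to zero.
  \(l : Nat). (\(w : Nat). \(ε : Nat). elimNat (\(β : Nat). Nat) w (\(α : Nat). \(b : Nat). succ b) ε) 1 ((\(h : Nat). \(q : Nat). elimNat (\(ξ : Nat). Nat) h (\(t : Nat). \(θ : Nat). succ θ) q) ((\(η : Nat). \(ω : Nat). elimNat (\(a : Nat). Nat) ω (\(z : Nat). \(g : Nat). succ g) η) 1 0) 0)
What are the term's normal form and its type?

resulting normal form:
  \(l : Nat). 2
type:
  Pi (l : Nat). Nat
observation: reduction starts at a beta-redex, and 15 normal-order steps reach the normal form.


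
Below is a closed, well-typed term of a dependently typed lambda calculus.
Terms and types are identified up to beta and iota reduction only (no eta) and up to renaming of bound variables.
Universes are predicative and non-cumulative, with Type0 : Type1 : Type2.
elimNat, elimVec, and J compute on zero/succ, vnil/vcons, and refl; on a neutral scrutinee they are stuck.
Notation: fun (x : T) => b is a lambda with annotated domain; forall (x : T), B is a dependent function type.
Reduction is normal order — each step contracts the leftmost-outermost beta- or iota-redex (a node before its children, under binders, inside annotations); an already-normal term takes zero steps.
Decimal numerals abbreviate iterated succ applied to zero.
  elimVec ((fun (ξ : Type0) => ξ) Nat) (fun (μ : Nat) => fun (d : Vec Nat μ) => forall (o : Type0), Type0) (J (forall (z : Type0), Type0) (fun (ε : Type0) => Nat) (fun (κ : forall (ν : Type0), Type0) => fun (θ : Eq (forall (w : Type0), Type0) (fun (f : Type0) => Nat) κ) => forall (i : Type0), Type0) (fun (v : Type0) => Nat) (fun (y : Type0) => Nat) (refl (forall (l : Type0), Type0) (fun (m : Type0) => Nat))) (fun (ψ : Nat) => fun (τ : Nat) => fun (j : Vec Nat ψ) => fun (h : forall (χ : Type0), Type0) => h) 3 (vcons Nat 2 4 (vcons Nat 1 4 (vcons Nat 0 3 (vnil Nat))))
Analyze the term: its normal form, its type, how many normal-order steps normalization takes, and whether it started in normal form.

resulting normal form:
  fun (ξ : Type0) => Nat
inferred type:
  forall (ξ : Type0), Type0
normal-order step count: 17
started in normal form: no
first contracted redex: an elimVec iota-redex


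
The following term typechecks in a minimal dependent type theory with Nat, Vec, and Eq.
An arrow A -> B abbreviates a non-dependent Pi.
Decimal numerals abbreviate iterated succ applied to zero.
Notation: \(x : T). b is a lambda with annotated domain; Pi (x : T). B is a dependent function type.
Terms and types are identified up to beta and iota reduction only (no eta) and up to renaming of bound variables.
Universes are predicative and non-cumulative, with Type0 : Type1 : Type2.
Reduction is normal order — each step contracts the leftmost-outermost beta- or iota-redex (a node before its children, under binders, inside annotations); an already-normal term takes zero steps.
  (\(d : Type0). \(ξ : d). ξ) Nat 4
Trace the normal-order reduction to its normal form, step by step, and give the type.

normal-order reduction sequence:
  (\(d : Type0). \(ξ : d). ξ) Nat 4
  ~> (\(d : Nat). d) 4
  ~> 4
inferred type:
  Nat


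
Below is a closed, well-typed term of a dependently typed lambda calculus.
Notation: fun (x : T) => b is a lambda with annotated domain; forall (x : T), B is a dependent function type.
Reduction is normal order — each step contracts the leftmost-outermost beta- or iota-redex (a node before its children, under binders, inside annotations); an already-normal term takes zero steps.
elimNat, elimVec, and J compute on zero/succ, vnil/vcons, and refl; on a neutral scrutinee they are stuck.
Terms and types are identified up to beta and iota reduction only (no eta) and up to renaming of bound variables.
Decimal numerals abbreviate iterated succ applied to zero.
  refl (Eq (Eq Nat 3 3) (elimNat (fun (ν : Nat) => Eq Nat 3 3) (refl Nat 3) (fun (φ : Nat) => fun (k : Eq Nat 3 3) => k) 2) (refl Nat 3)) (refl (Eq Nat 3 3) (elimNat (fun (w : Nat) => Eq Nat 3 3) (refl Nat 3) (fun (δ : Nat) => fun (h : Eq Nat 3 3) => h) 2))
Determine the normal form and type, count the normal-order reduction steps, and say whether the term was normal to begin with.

normal form:
  refl (Eq (Eq Nat 3 3) (refl Nat 3) (refl Nat 3)) (refl (Eq Nat 3 3) (refl Nat 3))
the term's type:
  Eq (Eq (Eq Nat 3 3) (refl Nat 3) (refl Nat 3)) (refl (Eq Nat 3 3) (refl Nat 3)) (refl (Eq Nat 3 3) (refl Nat 3))
normal-order step count: 14
term was already normal: no
first redex: an elimNat iota-redex


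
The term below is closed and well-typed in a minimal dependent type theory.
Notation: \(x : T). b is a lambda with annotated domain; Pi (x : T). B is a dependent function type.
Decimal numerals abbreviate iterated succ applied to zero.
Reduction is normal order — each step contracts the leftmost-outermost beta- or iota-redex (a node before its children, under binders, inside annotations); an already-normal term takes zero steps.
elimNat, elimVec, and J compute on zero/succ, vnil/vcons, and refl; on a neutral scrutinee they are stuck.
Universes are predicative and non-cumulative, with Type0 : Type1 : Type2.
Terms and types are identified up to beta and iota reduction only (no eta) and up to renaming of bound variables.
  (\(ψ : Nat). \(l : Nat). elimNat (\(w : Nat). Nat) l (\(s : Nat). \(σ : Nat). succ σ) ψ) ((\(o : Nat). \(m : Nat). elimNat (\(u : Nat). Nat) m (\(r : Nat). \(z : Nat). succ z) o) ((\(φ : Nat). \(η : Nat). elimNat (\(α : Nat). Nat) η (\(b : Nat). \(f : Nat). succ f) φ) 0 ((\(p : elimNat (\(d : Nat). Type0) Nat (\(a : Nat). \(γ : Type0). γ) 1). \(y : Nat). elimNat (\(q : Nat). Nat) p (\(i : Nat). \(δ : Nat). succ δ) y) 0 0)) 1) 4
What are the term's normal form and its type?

normal form:
  5
type:
  Nat


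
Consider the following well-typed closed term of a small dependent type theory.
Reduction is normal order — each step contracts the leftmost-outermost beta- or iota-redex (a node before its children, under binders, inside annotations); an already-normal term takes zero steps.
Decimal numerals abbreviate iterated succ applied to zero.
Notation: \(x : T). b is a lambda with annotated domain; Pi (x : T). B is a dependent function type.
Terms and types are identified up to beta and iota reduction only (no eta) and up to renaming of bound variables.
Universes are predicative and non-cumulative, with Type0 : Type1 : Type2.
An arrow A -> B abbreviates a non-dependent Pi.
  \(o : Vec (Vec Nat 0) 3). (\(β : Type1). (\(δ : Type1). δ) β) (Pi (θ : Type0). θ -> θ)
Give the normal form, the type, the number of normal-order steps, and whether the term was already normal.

resulting normal form:
  \(o : Vec (Vec Nat 0) 3). Pi (β : Type0). β -> β
inferred type:
  Vec (Vec Nat 0) 3 -> Type1
reduction steps (normal order): 2
already normal: no
first contracted redex: a beta-redex


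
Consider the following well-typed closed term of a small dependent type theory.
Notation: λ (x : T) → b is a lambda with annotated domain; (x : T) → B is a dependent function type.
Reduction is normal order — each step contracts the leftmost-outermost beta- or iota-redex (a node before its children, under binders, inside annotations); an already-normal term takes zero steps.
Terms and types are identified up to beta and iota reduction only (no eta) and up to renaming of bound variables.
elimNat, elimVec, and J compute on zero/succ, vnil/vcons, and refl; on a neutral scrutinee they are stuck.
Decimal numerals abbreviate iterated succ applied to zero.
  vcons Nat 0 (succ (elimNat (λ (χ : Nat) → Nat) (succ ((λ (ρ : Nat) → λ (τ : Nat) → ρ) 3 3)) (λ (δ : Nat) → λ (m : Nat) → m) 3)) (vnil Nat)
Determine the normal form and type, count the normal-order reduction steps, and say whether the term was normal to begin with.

reduced normal form:
  vcons Nat 0 5 (vnil Nat)
type:
  Vec Nat 1
reduction steps (normal order): 12
started in normal form: no
first redex: an elimNat iota-redex


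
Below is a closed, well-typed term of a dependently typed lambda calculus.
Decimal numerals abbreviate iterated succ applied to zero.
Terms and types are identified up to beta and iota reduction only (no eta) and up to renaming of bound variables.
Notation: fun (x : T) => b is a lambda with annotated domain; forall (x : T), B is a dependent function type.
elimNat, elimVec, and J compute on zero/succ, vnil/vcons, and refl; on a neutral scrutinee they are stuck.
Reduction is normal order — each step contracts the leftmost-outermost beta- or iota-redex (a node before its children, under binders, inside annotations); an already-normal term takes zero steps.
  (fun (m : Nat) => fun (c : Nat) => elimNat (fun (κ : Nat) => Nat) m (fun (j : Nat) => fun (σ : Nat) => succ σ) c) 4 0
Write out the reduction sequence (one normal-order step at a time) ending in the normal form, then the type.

reduction (normal order):
  (fun (m : Nat) => fun (c : Nat) => elimNat (fun (κ : Nat) => Nat) m (fun (j : Nat) => fun (σ : Nat) => succ σ) c) 4 0
  ~> (fun (m : Nat) => elimNat (fun (c : Nat) => Nat) 4 (fun (κ : Nat) => fun (j : Nat) => succ j) m) 0
  ~> elimNat (fun (m : Nat) => Nat) 4 (fun (c : Nat) => fun (κ : Nat) => succ κ) 0
  ~> 4
the term's type:
  Nat


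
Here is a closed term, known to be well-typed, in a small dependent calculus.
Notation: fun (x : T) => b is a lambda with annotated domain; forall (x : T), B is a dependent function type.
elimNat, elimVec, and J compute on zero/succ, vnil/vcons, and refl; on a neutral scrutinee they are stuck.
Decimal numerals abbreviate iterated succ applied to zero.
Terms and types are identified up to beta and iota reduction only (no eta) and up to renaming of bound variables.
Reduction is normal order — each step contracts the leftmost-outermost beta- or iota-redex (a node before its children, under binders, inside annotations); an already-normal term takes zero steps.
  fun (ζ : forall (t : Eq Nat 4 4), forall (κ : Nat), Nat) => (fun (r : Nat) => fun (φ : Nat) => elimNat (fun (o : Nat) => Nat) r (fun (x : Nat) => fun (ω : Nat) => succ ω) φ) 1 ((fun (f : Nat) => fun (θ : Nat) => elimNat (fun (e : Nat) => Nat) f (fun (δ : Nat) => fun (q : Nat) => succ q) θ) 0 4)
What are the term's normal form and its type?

normal form:
  fun (ζ : forall (t : Eq Nat 4 4), forall (κ : Nat), Nat) => 5
type:
  forall (ζ : forall (t : Eq Nat 4 4), forall (κ : Nat), Nat), Nat


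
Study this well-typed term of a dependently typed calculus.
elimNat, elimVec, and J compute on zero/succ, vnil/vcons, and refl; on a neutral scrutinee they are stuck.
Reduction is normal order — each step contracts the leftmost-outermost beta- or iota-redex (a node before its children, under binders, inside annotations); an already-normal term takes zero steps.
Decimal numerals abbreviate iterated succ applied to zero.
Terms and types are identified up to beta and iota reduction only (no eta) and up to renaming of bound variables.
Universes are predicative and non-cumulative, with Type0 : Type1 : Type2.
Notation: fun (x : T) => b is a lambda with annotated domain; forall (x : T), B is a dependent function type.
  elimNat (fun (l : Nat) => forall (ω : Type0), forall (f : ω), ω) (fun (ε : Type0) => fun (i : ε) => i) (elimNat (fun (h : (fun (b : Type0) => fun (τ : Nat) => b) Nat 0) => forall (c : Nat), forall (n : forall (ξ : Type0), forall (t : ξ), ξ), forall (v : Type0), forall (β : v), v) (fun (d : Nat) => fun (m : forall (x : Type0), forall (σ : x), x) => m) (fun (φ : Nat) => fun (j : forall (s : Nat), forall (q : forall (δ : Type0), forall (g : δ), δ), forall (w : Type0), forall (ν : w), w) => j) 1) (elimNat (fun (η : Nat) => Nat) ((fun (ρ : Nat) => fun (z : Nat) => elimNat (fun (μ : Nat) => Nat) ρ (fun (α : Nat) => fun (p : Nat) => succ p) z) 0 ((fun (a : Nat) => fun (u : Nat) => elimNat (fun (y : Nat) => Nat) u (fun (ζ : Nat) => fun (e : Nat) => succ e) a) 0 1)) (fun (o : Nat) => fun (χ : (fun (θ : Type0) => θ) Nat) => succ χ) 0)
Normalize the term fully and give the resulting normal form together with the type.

reduced normal form:
  fun (l : Type0) => fun (ω : l) => ω
type:
  forall (l : Type0), forall (ω : l), l


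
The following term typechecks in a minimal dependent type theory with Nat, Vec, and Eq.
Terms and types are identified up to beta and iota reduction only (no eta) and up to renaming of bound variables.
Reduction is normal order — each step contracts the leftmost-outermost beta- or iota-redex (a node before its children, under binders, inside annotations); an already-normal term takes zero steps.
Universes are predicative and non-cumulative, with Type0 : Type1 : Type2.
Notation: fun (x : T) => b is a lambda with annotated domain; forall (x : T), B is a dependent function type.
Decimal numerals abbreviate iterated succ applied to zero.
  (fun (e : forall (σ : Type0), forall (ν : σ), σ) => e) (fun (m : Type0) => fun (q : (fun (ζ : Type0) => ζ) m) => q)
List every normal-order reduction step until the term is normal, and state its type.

reduction (normal order):
  (fun (e : forall (σ : Type0), forall (ν : σ), σ) => e) (fun (m : Type0) => fun (q : (fun (ζ : Type0) => ζ) m) => q)
  ~> fun (e : Type0) => fun (σ : (fun (ν : Type0) => ν) e) => σ
  ~> fun (e : Type0) => fun (σ : e) => σ
inferred type:
  forall (e : Type0), forall (σ : e), e


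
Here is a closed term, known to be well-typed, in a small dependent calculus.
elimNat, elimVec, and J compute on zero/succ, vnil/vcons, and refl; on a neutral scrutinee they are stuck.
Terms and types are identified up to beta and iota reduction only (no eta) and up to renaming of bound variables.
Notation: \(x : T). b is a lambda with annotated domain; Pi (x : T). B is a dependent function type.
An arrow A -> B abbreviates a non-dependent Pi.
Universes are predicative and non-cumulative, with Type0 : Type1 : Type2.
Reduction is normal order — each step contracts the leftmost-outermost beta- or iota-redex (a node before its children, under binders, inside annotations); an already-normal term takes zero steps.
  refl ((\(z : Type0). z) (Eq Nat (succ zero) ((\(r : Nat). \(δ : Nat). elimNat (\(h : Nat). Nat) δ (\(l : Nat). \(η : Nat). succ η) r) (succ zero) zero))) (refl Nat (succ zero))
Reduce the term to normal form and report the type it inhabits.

resulting normal form:
  refl (Eq Nat (succ zero) (succ zero)) (refl Nat (succ zero))
type:
  Eq (Eq Nat (succ zero) (succ zero)) (refl Nat (succ zero)) (refl Nat (succ zero))


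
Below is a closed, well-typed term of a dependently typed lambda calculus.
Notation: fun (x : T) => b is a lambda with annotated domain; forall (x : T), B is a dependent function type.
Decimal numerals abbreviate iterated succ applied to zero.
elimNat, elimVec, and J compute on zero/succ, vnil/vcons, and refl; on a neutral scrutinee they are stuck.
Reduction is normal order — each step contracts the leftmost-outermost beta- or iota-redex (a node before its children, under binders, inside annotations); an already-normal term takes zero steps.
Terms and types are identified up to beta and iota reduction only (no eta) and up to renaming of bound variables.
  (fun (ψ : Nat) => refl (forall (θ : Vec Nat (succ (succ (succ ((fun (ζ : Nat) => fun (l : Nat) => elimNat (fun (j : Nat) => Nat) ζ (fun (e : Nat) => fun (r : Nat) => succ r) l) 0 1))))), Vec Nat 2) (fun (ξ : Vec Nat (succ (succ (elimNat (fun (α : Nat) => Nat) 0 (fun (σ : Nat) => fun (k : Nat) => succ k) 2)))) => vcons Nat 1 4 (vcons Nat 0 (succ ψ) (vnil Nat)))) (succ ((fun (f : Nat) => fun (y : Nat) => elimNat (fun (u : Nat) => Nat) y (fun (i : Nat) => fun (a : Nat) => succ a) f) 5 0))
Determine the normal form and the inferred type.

reduced normal form:
  refl (forall (ψ : Vec Nat 4), Vec Nat 2) (fun (θ : Vec Nat 4) => vcons Nat 1 4 (vcons Nat 0 7 (vnil Nat)))
type:
  Eq (forall (ψ : Vec Nat 4), Vec Nat 2) (fun (θ : Vec Nat 4) => vcons Nat 1 4 (vcons Nat 0 7 (vnil Nat))) (fun (ζ : Vec Nat 4) => vcons Nat 1 4 (vcons Nat 0 7 (vnil Nat)))
observation: the leftmost-outermost redex is a beta-redex, and normalization takes 32 steps.


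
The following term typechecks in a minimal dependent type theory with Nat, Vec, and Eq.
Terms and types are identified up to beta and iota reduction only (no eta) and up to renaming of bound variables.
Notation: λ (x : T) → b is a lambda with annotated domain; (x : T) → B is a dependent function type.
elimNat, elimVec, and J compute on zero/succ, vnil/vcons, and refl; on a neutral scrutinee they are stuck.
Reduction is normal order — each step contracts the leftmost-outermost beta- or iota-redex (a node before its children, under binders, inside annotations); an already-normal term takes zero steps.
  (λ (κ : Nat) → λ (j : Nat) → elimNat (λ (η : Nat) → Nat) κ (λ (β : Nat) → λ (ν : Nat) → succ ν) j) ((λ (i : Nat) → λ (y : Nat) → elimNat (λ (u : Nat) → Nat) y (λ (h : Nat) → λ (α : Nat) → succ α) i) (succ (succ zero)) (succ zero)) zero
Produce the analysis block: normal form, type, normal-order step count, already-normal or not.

reduced normal form:
  succ (succ (succ zero))
the term's type:
  Nat
normal-order step count: 12
already normal: no
first redex: a beta-redex


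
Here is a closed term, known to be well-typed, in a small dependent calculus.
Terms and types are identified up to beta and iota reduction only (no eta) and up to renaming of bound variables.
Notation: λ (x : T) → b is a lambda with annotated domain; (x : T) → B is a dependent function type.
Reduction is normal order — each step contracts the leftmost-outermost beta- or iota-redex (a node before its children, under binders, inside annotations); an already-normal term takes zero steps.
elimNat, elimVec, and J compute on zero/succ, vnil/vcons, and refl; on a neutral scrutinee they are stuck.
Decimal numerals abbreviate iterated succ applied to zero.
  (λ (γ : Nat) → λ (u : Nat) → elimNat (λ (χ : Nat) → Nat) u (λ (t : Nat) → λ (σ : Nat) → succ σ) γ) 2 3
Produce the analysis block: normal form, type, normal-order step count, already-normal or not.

normal form:
  5
inferred type:
  Nat
steps to reach normal form (normal order): 9
term was already normal: no
first redex: a beta-redex


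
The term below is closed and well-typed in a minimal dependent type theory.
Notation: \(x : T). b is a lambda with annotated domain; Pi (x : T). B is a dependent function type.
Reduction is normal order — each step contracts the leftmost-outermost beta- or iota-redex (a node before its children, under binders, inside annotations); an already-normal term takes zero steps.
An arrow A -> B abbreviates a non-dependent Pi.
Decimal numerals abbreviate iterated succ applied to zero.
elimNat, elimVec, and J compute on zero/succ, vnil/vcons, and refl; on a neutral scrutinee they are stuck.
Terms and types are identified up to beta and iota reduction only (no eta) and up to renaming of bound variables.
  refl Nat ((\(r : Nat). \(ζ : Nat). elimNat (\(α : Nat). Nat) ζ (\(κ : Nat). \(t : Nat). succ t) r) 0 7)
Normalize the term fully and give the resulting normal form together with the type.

resulting normal form:
  refl Nat 7
the term's type:
  Eq Nat 7 7


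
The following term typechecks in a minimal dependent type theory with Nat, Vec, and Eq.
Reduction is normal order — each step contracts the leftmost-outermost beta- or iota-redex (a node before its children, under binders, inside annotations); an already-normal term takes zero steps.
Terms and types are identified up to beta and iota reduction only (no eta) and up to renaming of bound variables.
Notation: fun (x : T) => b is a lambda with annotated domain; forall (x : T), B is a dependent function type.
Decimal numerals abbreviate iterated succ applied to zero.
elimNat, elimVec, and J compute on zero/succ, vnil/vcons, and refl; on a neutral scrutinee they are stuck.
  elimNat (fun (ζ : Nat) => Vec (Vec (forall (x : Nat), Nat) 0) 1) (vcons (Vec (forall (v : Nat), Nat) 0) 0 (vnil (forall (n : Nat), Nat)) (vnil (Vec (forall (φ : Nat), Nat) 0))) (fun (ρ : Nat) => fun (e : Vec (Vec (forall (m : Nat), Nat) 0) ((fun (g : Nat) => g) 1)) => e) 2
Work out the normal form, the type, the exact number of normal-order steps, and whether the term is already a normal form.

resulting normal form:
  vcons (Vec (forall (ζ : Nat), Nat) 0) 0 (vnil (forall (x : Nat), Nat)) (vnil (Vec (forall (v : Nat), Nat) 0))
type:
  Vec (Vec (forall (ζ : Nat), Nat) 0) 1
reduction steps (normal order): 7
started in normal form: no
first redex: an elimNat iota-redex
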